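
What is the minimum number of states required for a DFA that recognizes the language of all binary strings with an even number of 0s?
Language: binary strings with an even number of 0s
Lower bound (Myhill–Nerode): the prefixes ε, 0 are pairwise distinguishable:
  ε vs 0: suffix ε distinguishes them (ε has zero 0s (accepted), 0 has one 0 (rejected))
So any DFA needs at least 2 states.
Upper bound: a DFA with 2 states exists (one state per class above).
Minimum states: 2

Final answer: 2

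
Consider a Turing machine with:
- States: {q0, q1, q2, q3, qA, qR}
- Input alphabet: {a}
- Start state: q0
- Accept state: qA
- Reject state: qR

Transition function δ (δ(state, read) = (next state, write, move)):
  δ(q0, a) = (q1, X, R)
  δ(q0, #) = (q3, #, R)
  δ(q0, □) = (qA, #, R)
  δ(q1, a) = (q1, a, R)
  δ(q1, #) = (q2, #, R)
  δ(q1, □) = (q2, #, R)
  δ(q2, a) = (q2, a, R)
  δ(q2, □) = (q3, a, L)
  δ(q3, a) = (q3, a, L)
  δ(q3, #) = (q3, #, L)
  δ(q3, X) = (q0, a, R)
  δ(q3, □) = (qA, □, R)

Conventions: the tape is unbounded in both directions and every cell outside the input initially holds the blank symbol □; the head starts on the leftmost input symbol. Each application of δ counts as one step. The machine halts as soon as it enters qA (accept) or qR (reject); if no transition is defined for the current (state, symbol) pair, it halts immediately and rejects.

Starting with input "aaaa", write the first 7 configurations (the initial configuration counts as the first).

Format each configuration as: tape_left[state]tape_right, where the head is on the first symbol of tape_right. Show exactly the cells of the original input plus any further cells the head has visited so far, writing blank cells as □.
Step 0: [q0]aaaa (head at position 0)
Step 1: δ(q0, a) = (q1, X, R)  ⊢  X[q1]aaa (head at position 1)
Step 2: δ(q1, a) = (q1, a, R)  ⊢  Xa[q1]aa (head at position 2)
Step 3: δ(q1, a) = (q1, a, R)  ⊢  Xaa[q1]a (head at position 3)
Step 4: δ(q1, a) = (q1, a, R)  ⊢  Xaaa[q1]□ (head at position 4)
Step 5: δ(q1, □) = (q2, #, R)  ⊢  Xaaa#[q2]□ (head at position 5)
Step 6: δ(q2, □) = (q3, a, L)  ⊢  Xaaa[q3]#a (head at position 4)

Final answer: [q0]aaaa ⊢ X[q1]aaa ⊢ Xa[q1]aa ⊢ Xaa[q1]a ⊢ Xaaa[q1]□ ⊢ Xaaa#[q2]□ ⊢ Xaaa[q3]#a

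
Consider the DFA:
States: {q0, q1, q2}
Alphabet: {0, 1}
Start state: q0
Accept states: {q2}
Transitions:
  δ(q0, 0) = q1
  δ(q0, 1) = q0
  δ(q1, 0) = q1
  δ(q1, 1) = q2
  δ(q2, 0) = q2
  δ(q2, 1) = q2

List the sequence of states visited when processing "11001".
Starting at q0
Read '1': q0 -> q0
Read '1': q0 -> q0
Read '0': q0 -> q1
Read '0': q1 -> q1
Read '1': q1 -> q2

Final answer: q0 -> q0 -> q0 -> q1 -> q1 -> q2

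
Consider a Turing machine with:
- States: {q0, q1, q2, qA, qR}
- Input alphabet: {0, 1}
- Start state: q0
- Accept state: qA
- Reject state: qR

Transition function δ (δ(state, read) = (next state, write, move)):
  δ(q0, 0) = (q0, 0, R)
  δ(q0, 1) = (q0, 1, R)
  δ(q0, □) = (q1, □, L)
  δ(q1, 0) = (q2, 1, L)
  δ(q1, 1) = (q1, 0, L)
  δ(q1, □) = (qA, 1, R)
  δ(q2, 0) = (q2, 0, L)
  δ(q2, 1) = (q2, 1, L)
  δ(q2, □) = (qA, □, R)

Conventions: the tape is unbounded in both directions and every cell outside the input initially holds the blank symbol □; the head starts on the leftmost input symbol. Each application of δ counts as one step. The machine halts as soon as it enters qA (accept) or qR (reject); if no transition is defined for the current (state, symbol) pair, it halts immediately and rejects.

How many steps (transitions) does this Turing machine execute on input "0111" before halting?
Step 0: [q0]0111 (head at position 0)
Step 1: δ(q0, 0) = (q0, 0, R)  ⊢  0[q0]111 (head at position 1)
Step 2: δ(q0, 1) = (q0, 1, R)  ⊢  01[q0]11 (head at position 2)
Step 3: δ(q0, 1) = (q0, 1, R)  ⊢  011[q0]1 (head at position 3)
Step 4: δ(q0, 1) = (q0, 1, R)  ⊢  0111[q0]□ (head at position 4)
Step 5: δ(q0, □) = (q1, □, L)  ⊢  011[q1]1□ (head at position 3)
Step 6: δ(q1, 1) = (q1, 0, L)  ⊢  01[q1]10□ (head at position 2)
Step 7: δ(q1, 1) = (q1, 0, L)  ⊢  0[q1]100□ (head at position 1)
Step 8: δ(q1, 1) = (q1, 0, L)  ⊢  [q1]0000□ (head at position 0)
Step 9: δ(q1, 0) = (q2, 1, L)  ⊢  [q2]□1000□ (head at position -1)
Step 10: δ(q2, □) = (qA, □, R)  ⊢  □[qA]1000□ (head at position 0)
The machine is in qA, so it halts and accepts.
Number of transitions executed: 10.

Final answer: 10 steps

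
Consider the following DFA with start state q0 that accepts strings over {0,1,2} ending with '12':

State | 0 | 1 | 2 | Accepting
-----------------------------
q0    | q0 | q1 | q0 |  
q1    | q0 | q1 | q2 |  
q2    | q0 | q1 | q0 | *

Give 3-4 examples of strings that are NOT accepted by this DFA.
Any strings that end in a non-accepting state work; for example:
"11": q0 → q1 → q1; q1 is not accepting → rejected
"0020": q0 → q0 → q0 → q0 → q0; q0 is not accepting → rejected
"1202": q0 → q1 → q2 → q0 → q0; q0 is not accepting → rejected
"2201": q0 → q0 → q0 → q0 → q1; q1 is not accepting → rejected

Final answer: "11", "0020", "1202", "2201"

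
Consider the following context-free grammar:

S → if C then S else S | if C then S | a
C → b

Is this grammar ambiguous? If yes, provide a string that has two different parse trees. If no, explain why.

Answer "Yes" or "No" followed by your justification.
The 'dangling else' can attach to either if. Two leftmost derivations of  if b then if b then a else a:
  (1) S ⇒ if C then S else S ⇒ if b then S else S ⇒ if b then if C then S else S ⇒ if b then if b then S else S ⇒ if b then if b then a else S ⇒ if b then if b then a else a   (else belongs to the outer if)
  (2) S ⇒ if C then S ⇒ if b then S ⇒ if b then if C then S else S ⇒ if b then if b then S else S ⇒ if b then if b then a else S ⇒ if b then if b then a else a   (else belongs to the inner if)
Two distinct parse trees for the same string, so the grammar is ambiguous.

Final answer: Yes - the string 'if b then if b then a else a' has two distinct leftmost derivations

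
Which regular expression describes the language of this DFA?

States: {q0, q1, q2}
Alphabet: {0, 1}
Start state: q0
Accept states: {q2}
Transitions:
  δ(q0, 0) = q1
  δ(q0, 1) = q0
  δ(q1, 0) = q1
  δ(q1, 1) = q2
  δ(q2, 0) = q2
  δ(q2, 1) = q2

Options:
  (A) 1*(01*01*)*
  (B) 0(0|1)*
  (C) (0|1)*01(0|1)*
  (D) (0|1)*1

Testing sample strings against the DFA:
  '10101' -> accepted
  '00101' -> accepted
  '0010' -> accepted
  '11' -> rejected
Checking each option for a counterexample:
  (A) 1*(01*01*)*: ε is rejected by the DFA but matches the regex → eliminated
  (B) 0(0|1)*: '0' is rejected by the DFA but matches the regex → eliminated
  (C) (0|1)*01(0|1)*: agrees with the DFA on all strings of length ≤ 4
  (D) (0|1)*1: '1' is rejected by the DFA but matches the regex → eliminated
Only (C) (0|1)*01(0|1)* is consistent with the DFA.

Final answer: (C) (0|1)*01(0|1)*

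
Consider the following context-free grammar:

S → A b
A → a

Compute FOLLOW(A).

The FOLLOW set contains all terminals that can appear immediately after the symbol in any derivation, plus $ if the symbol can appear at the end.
A occurs only in S → A b, where it is immediately followed by the terminal b. So FOLLOW(A) = {b}.

Final answer: {b}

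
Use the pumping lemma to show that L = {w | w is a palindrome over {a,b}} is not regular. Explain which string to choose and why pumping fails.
Language: L = {w | w is a palindrome over {a,b}} (strings that read the same forwards and backwards)
Step 1: Assume for contradiction that L is regular, with pumping length p.
Step 2: Choose s = a^p b a^p. Then s ∈ L (it reads the same forwards and backwards) and |s| ≥ p.
Step 3: Consider any decomposition s = xyz with |xy| ≤ p and |y| > 0. Since |xy| ≤ p and the first p symbols of s are all a's, y = a^k for some k with 1 ≤ k ≤ p.
Step 4: Pumping up (i = 2): xy²z = a^(p+k) b a^p. Its reverse is a^p b a^(p+k) ≠ a^(p+k) b a^p (the single b is no longer in the middle), so xy²z is not a palindrome and xy²z ∉ L.
This contradicts the pumping lemma, so L is not regular.

Final answer: Choose s = a^p b a^p. Since |xy| ≤ p, y = a^k with k ≥ 1. Then xy²z = a^(p+k) b a^p is not a palindrome, so ∉ L.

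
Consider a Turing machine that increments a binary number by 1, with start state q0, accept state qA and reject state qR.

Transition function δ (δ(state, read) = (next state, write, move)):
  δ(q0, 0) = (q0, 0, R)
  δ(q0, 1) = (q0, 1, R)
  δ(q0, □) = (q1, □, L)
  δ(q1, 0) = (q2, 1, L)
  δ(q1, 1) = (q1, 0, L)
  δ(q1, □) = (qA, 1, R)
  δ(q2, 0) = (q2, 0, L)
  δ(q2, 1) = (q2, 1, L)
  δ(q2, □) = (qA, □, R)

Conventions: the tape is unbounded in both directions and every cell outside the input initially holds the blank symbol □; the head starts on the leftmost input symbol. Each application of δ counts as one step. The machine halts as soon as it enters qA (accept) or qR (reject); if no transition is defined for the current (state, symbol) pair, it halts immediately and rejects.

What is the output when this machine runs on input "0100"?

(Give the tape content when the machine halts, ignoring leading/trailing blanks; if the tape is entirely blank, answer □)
Step 0: [q0]0100 (head at position 0)
Step 1: δ(q0, 0) = (q0, 0, R)  ⊢  0[q0]100 (head at position 1)
Step 2: δ(q0, 1) = (q0, 1, R)  ⊢  01[q0]00 (head at position 2)
Step 3: δ(q0, 0) = (q0, 0, R)  ⊢  010[q0]0 (head at position 3)
Step 4: δ(q0, 0) = (q0, 0, R)  ⊢  0100[q0]□ (head at position 4)
Step 5: δ(q0, □) = (q1, □, L)  ⊢  010[q1]0□ (head at position 3)
Step 6: δ(q1, 0) = (q2, 1, L)  ⊢  01[q2]01□ (head at position 2)
Step 7: δ(q2, 0) = (q2, 0, L)  ⊢  0[q2]101□ (head at position 1)
Step 8: δ(q2, 1) = (q2, 1, L)  ⊢  [q2]0101□ (head at position 0)
Step 9: δ(q2, 0) = (q2, 0, L)  ⊢  [q2]□0101□ (head at position -1)
Step 10: δ(q2, □) = (qA, □, R)  ⊢  □[qA]0101□ (head at position 0)
The machine is in qA, so it halts and accepts.
Tape content when halted (ignoring surrounding blanks): 0101

Final answer: Output: 0101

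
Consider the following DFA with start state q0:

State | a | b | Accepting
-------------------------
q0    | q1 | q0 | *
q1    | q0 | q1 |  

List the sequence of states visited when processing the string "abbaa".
q0 → q1 → q1 → q1 → q0 → q1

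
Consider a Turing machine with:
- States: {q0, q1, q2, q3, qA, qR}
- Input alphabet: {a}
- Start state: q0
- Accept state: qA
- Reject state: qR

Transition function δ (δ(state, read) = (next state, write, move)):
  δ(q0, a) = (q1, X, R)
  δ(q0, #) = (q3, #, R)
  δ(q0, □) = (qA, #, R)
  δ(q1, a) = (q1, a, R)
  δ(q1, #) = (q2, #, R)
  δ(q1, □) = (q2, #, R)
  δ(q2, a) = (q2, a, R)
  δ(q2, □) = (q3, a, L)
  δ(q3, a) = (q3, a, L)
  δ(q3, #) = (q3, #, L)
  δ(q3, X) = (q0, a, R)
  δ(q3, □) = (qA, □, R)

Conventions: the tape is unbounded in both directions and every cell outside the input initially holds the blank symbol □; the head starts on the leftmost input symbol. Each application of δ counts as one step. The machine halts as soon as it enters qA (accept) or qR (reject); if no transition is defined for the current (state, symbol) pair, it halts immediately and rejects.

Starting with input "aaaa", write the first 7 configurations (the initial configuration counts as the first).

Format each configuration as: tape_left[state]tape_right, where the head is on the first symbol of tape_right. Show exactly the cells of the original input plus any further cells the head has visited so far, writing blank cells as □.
Step 0: [q0]aaaa (head at position 0)
Step 1: δ(q0, a) = (q1, X, R)  ⊢  X[q1]aaa (head at position 1)
Step 2: δ(q1, a) = (q1, a, R)  ⊢  Xa[q1]aa (head at position 2)
Step 3: δ(q1, a) = (q1, a, R)  ⊢  Xaa[q1]a (head at position 3)
Step 4: δ(q1, a) = (q1, a, R)  ⊢  Xaaa[q1]□ (head at position 4)
Step 5: δ(q1, □) = (q2, #, R)  ⊢  Xaaa#[q2]□ (head at position 5)
Step 6: δ(q2, □) = (q3, a, L)  ⊢  Xaaa[q3]#a (head at position 4)

Final answer: [q0]aaaa ⊢ X[q1]aaa ⊢ Xa[q1]aa ⊢ Xaa[q1]a ⊢ Xaaa[q1]□ ⊢ Xaaa#[q2]□ ⊢ Xaaa[q3]#a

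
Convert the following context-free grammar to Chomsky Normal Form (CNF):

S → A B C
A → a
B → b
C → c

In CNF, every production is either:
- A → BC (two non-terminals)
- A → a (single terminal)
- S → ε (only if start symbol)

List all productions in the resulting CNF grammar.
The grammar has no ε-productions or unit productions to eliminate.
A → a is already in CNF (single terminal) – keep it.
B → b is already in CNF (single terminal) – keep it.
C → c is already in CNF (single terminal) – keep it.
S → A B C has 3 symbols on the right: break it into binary productions S → A X0, X0 → B C.
Resulting CNF grammar (5 productions): A → a; B → b; C → c; S → A X0; X0 → B C

Final answer: A → a; B → b; C → c; S → A X0; X0 → B C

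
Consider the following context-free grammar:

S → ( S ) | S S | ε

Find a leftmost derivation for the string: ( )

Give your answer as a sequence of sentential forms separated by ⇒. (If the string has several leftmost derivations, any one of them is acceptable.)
Start with S.
Step 1: the leftmost non-terminal is S; apply S → ( S ):  ( S )
Step 2: the leftmost non-terminal is S; apply S → ε:  ( )

Final answer: S ⇒ ( S ) ⇒ ( )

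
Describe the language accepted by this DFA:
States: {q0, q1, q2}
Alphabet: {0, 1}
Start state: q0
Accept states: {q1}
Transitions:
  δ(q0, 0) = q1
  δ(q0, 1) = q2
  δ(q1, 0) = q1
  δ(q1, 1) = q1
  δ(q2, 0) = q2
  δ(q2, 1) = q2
Analyzing the DFA structure:
Start state: q0
Accept states: {q1}
Interpreting what each state remembers (checking against the transitions):
  q0: nothing has been read yet
  q1: the first symbol was 0
  q2: the first symbol was 1 (trap state)
  δ(q0, 0): in q0 (nothing has been read yet), after reading 0 we have: the first symbol was 0 → q1
  δ(q0, 1): in q0 (nothing has been read yet), after reading 1 we have: the first symbol was 1 (trap state) → q2
  δ(q1, 0): in q1 (the first symbol was 0), after reading 0 we have: the first symbol was 0 → q1
  δ(q1, 1): in q1 (the first symbol was 0), after reading 1 we have: the first symbol was 0 → q1
  δ(q2, 0): in q2 (the first symbol was 1 (trap state)), after reading 0 we have: the first symbol was 1 (trap state) → q2
  δ(q2, 1): in q2 (the first symbol was 1 (trap state)), after reading 1 we have: the first symbol was 1 (trap state) → q2
A string is accepted iff it ends in {q1}, i.e. the first symbol was 0.
Language: All binary strings starting with 0

Final answer: All binary strings starting with 0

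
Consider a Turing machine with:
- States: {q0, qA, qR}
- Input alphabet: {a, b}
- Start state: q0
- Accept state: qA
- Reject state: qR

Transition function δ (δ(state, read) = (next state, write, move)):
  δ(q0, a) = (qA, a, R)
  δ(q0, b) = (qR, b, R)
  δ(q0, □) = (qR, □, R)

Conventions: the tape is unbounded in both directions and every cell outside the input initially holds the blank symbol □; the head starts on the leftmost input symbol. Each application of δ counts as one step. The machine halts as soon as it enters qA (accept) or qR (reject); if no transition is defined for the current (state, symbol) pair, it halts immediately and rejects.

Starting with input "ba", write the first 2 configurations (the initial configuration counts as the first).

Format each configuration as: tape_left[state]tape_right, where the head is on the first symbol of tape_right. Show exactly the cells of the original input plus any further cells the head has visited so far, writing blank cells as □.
Step 0: [q0]ba (head at position 0)
Step 1: δ(q0, b) = (qR, b, R)  ⊢  b[qR]a (head at position 1)

Final answer: [q0]ba ⊢ b[qR]a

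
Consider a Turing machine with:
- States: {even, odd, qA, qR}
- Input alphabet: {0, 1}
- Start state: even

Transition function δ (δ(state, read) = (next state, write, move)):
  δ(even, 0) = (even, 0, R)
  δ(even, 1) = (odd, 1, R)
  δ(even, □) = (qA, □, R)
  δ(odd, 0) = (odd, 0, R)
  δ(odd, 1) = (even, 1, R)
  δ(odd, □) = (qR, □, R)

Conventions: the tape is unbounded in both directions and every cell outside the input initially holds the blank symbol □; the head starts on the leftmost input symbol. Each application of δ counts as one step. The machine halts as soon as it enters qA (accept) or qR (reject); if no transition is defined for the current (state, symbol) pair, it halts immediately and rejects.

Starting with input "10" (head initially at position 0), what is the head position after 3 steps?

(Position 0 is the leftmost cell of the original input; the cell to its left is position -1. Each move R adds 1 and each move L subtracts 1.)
Step 0: [even]10 (head at position 0)
Step 1: δ(even, 1) = (odd, 1, R)  ⊢  1[odd]0 (head at position 1)
Step 2: δ(odd, 0) = (odd, 0, R)  ⊢  10[odd]□ (head at position 2)
Step 3: δ(odd, □) = (qR, □, R)  ⊢  10□[qR]□ (head at position 3)
Head position after 3 steps: 3

Final answer: Position 3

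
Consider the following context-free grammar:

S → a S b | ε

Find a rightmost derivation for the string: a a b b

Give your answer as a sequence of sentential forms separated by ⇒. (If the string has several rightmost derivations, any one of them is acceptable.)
Start with S.
Step 1: the rightmost non-terminal is S; apply S → a S b:  a S b
Step 2: the rightmost non-terminal is S; apply S → a S b:  a a S b b
Step 3: the rightmost non-terminal is S; apply S → ε:  a a b b

Final answer: S ⇒ a S b ⇒ a a S b b ⇒ a a b b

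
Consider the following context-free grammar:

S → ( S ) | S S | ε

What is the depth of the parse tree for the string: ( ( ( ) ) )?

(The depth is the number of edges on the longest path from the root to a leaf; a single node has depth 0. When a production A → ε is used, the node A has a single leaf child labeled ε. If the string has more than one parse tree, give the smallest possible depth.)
The string is 3 nested pairs. The shallowest parse tree applies S → ( S ) 3 times (one node per nested pair, each a child of the previous) and then S → ε in the middle.
S nodes at depths 0..3, ε leaf at depth 4; parentheses leaves are at depths 1..3.
(Using S → S S with an S → ε child anywhere only adds levels, so it cannot give a shallower tree.)
Depth = 4.

Final answer: 4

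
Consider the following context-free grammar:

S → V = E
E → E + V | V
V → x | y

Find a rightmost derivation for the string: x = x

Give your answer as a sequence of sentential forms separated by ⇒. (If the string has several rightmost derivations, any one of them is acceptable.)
Start with S.
Step 1: the rightmost non-terminal is S; apply S → V = E:  V = E
Step 2: the rightmost non-terminal is E; apply E → V:  V = V
Step 3: the rightmost non-terminal is V; apply V → x:  V = x
Step 4: the rightmost non-terminal is V; apply V → x:  x = x

Final answer: S ⇒ V = E ⇒ V = V ⇒ V = x ⇒ x = x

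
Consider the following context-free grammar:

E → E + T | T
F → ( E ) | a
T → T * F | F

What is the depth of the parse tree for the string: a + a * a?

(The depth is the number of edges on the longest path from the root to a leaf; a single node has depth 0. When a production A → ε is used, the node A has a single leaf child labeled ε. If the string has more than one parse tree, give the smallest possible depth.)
The grammar is unambiguous; the parse tree of a + a * a is:
E → E + T at the root (depth 0).
  Left E (depth 1) → T (2) → F (3) → a (4).
  Right T (depth 1) → T * F; that T (2) → F (3) → a (4); F (2) → a (3).
The longest root-to-leaf paths have 4 edges.
Depth = 4.

Final answer: 4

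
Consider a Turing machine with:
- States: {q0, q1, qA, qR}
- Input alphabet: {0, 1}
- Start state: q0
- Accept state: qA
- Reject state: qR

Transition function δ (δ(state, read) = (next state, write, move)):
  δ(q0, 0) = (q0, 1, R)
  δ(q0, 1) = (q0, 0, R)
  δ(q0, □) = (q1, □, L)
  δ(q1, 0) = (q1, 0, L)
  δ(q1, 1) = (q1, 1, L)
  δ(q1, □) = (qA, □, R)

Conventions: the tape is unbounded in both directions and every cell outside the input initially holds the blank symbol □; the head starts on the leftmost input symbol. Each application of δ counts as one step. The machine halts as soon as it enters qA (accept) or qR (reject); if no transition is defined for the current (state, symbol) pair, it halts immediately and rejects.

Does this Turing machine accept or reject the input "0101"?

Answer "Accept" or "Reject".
Step 0: [q0]0101 (head at position 0)
Step 1: δ(q0, 0) = (q0, 1, R)  ⊢  1[q0]101 (head at position 1)
Step 2: δ(q0, 1) = (q0, 0, R)  ⊢  10[q0]01 (head at position 2)
Step 3: δ(q0, 0) = (q0, 1, R)  ⊢  101[q0]1 (head at position 3)
Step 4: δ(q0, 1) = (q0, 0, R)  ⊢  1010[q0]□ (head at position 4)
Step 5: δ(q0, □) = (q1, □, L)  ⊢  101[q1]0□ (head at position 3)
Step 6: δ(q1, 0) = (q1, 0, L)  ⊢  10[q1]10□ (head at position 2)
Step 7: δ(q1, 1) = (q1, 1, L)  ⊢  1[q1]010□ (head at position 1)
Step 8: δ(q1, 0) = (q1, 0, L)  ⊢  [q1]1010□ (head at position 0)
Step 9: δ(q1, 1) = (q1, 1, L)  ⊢  [q1]□1010□ (head at position -1)
Step 10: δ(q1, □) = (qA, □, R)  ⊢  □[qA]1010□ (head at position 0)
The machine is in qA, so it halts and accepts.

Final answer: Accept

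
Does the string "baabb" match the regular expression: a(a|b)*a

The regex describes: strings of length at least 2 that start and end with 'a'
No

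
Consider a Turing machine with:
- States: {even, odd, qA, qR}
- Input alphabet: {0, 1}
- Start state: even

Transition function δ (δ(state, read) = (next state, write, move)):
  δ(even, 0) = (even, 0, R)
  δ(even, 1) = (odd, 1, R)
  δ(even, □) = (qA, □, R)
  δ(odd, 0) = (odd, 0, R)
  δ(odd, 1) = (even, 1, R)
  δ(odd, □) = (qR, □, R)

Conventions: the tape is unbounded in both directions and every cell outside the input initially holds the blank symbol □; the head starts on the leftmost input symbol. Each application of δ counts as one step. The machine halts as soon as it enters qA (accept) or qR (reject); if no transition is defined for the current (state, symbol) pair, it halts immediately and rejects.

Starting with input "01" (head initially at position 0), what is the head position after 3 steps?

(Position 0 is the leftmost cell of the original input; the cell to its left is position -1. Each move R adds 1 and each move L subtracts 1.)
Step 0: [even]01 (head at position 0)
Step 1: δ(even, 0) = (even, 0, R)  ⊢  0[even]1 (head at position 1)
Step 2: δ(even, 1) = (odd, 1, R)  ⊢  01[odd]□ (head at position 2)
Step 3: δ(odd, □) = (qR, □, R)  ⊢  01□[qR]□ (head at position 3)
Head position after 3 steps: 3

Final answer: Position 3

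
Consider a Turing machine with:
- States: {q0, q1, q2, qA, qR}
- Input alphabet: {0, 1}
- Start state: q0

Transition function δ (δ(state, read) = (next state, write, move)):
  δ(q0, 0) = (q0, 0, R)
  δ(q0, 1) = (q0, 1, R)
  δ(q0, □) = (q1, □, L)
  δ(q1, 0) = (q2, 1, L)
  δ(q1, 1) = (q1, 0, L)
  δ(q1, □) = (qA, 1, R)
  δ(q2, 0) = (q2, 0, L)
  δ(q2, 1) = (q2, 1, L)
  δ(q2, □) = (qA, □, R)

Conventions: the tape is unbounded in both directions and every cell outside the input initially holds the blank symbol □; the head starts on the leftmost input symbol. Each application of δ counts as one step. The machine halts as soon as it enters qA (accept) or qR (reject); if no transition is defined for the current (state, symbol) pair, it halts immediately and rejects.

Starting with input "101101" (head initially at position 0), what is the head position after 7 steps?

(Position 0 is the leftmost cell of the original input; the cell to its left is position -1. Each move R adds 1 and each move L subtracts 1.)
Step 0: [q0]101101 (head at position 0)
Step 1: δ(q0, 1) = (q0, 1, R)  ⊢  1[q0]01101 (head at position 1)
Step 2: δ(q0, 0) = (q0, 0, R)  ⊢  10[q0]1101 (head at position 2)
Step 3: δ(q0, 1) = (q0, 1, R)  ⊢  101[q0]101 (head at position 3)
Step 4: δ(q0, 1) = (q0, 1, R)  ⊢  1011[q0]01 (head at position 4)
Step 5: δ(q0, 0) = (q0, 0, R)  ⊢  10110[q0]1 (head at position 5)
Step 6: δ(q0, 1) = (q0, 1, R)  ⊢  101101[q0]□ (head at position 6)
Step 7: δ(q0, □) = (q1, □, L)  ⊢  10110[q1]1□ (head at position 5)
Head position after 7 steps: 5

Final answer: Position 5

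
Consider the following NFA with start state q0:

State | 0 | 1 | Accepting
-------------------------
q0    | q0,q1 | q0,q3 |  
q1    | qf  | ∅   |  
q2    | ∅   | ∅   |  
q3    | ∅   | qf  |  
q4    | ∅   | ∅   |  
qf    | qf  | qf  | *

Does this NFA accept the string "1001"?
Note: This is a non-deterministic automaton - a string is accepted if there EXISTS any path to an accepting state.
Track the set of states the NFA could be in: start {q0}
Read '1': {q0} → {q0, q3}
Read '0': {q0, q3} → {q0, q1}
Read '0': {q0, q1} → {q0, q1, qf}
Read '1': {q0, q1, qf} → {q0, q3, qf}
Final set {q0, q3, qf} contains accepting state(s) {qf} → accepted.

Final answer: Yes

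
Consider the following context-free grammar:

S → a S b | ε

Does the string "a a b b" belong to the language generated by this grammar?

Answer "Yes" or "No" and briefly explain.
A derivation exists: S ⇒ a S b ⇒ a a S b b ⇒ a a b b (using S → a S b twice, then S → ε).

Final answer: Yes - a valid derivation exists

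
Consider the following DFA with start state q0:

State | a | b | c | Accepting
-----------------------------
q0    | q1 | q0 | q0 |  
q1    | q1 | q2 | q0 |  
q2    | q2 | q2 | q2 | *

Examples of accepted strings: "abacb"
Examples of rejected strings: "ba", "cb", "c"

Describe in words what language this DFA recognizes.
strings over {a,b,c} containing 'ab' as substring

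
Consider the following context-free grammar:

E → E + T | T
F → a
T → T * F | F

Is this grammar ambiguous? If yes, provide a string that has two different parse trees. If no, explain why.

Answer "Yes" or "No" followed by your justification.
This is the standard stratified expression grammar: '+' is introduced only by the left-recursive rule E → E + T and '*' only by the left-recursive rule T → T * F, with F → a. For any string, the last '+' must be the one produced at the root E (everything after it is a T containing no '+'), and likewise within each T the last '*' is produced at its root. This fixes the parse tree uniquely (left-associative, '*' binding tighter than '+'), so every string has exactly one parse tree.

Final answer: No - the grammar is unambiguous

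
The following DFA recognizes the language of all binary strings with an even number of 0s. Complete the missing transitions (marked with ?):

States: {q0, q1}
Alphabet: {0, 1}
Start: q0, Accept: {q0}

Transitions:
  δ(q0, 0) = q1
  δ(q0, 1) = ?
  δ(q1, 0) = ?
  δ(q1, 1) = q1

What each state remembers (consistent with the given transitions and accept states):
  q0: an even number of 0s has been read so far
  q1: an odd number of 0s has been read so far
Filling in the missing entries:
  δ(q0, 1): in q0 (an even number of 0s has been read so far), after reading 1 we have: an even number of 0s has been read so far → q0
  δ(q1, 0): in q1 (an odd number of 0s has been read so far), after reading 0 we have: an even number of 0s has been read so far → q0

Final answer: δ(q0, 1) = q0; δ(q1, 0) = q0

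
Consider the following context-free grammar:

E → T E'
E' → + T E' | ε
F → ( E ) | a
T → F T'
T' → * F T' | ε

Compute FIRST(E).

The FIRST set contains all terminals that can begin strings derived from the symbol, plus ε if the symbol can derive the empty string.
FIRST(F): F → ( E ) contributes '(' and F → a contributes 'a', so FIRST(F) = {(, a}. F is not nullable.
FIRST(T): T → F T' begins with F, and F is not nullable, so FIRST(T) = FIRST(F) = {(, a}.
FIRST(E): E → T E' begins with T, and T is not nullable, so FIRST(E) = FIRST(T) = {(, a}.

Final answer: {(, a}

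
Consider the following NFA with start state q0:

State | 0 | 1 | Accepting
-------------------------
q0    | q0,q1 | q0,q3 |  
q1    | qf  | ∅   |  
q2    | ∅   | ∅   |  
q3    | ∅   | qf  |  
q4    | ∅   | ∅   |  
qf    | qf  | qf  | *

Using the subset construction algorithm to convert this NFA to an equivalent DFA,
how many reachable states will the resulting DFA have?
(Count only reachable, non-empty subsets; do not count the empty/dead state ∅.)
Start subset: {q0}
{q0}: on 0 → {q0, q1}, on 1 → {q0, q3}
{q0, q1}: on 0 → {q0, q1, qf}, on 1 → {q0, q3}
{q0, q3}: on 0 → {q0, q1}, on 1 → {q0, q3, qf}
{q0, q1, qf}: on 0 → {q0, q1, qf}, on 1 → {q0, q3, qf}
{q0, q3, qf}: on 0 → {q0, q1, qf}, on 1 → {q0, q3, qf}
Reachable non-empty subsets: {q0}, {q0, q1}, {q0, q3}, {q0, q1, qf}, {q0, q3, qf} — 5 in total.

Final answer: 5 states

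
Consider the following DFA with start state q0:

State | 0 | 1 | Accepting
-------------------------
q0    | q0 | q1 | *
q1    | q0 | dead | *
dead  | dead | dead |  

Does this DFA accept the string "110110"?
Start in q0.
Read '1': q0 → q1
Read '1': q1 → dead
Read '0': dead → dead
Read '1': dead → dead
Read '1': dead → dead
Read '0': dead → dead
Final state dead is not accepting, so the string is rejected.

Final answer: No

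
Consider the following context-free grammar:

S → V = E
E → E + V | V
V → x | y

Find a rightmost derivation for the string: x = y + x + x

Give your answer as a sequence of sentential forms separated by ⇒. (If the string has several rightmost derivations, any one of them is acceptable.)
Start with S.
Step 1: the rightmost non-terminal is S; apply S → V = E:  V = E
Step 2: the rightmost non-terminal is E; apply E → E + V:  V = E + V
Step 3: the rightmost non-terminal is V; apply V → x:  V = E + x
Step 4: the rightmost non-terminal is E; apply E → E + V:  V = E + V + x
Step 5: the rightmost non-terminal is V; apply V → x:  V = E + x + x
Step 6: the rightmost non-terminal is E; apply E → V:  V = V + x + x
Step 7: the rightmost non-terminal is V; apply V → y:  V = y + x + x
Step 8: the rightmost non-terminal is V; apply V → x:  x = y + x + x

Final answer: S ⇒ V = E ⇒ V = E + V ⇒ V = E + x ⇒ V = E + V + x ⇒ V = E + x + x ⇒ V = V + x + x ⇒ V = y + x + x ⇒ x = y + x + x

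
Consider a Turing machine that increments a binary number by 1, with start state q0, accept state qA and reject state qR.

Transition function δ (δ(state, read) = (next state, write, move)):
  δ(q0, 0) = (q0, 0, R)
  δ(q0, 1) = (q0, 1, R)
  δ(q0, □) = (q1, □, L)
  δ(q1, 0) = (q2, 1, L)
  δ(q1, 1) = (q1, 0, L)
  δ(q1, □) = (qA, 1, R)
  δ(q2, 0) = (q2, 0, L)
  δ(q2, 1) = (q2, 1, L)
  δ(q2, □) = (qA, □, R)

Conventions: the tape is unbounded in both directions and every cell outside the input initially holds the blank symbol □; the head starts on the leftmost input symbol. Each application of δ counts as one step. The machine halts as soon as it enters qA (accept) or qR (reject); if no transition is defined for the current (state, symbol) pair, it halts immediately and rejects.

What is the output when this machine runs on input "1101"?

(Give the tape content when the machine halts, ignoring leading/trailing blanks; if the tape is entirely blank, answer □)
Step 0: [q0]1101 (head at position 0)
Step 1: δ(q0, 1) = (q0, 1, R)  ⊢  1[q0]101 (head at position 1)
Step 2: δ(q0, 1) = (q0, 1, R)  ⊢  11[q0]01 (head at position 2)
Step 3: δ(q0, 0) = (q0, 0, R)  ⊢  110[q0]1 (head at position 3)
Step 4: δ(q0, 1) = (q0, 1, R)  ⊢  1101[q0]□ (head at position 4)
Step 5: δ(q0, □) = (q1, □, L)  ⊢  110[q1]1□ (head at position 3)
Step 6: δ(q1, 1) = (q1, 0, L)  ⊢  11[q1]00□ (head at position 2)
Step 7: δ(q1, 0) = (q2, 1, L)  ⊢  1[q2]110□ (head at position 1)
Step 8: δ(q2, 1) = (q2, 1, L)  ⊢  [q2]1110□ (head at position 0)
Step 9: δ(q2, 1) = (q2, 1, L)  ⊢  [q2]□1110□ (head at position -1)
Step 10: δ(q2, □) = (qA, □, R)  ⊢  □[qA]1110□ (head at position 0)
The machine is in qA, so it halts and accepts.
Tape content when halted (ignoring surrounding blanks): 1110

Final answer: Output: 1110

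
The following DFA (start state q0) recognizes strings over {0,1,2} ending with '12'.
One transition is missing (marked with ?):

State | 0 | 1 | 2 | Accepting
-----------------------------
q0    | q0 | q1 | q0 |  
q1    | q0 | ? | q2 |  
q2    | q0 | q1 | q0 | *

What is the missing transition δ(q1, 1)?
q1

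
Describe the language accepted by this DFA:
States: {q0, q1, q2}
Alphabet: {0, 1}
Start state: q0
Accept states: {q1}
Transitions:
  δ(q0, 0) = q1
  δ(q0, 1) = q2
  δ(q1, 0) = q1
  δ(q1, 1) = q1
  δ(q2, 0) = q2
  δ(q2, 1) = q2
Analyzing the DFA structure:
Start state: q0
Accept states: {q1}
Interpreting what each state remembers (checking against the transitions):
  q0: nothing has been read yet
  q1: the first symbol was 0
  q2: the first symbol was 1 (trap state)
  δ(q0, 0): in q0 (nothing has been read yet), after reading 0 we have: the first symbol was 0 → q1
  δ(q0, 1): in q0 (nothing has been read yet), after reading 1 we have: the first symbol was 1 (trap state) → q2
  δ(q1, 0): in q1 (the first symbol was 0), after reading 0 we have: the first symbol was 0 → q1
  δ(q1, 1): in q1 (the first symbol was 0), after reading 1 we have: the first symbol was 0 → q1
  δ(q2, 0): in q2 (the first symbol was 1 (trap state)), after reading 0 we have: the first symbol was 1 (trap state) → q2
  δ(q2, 1): in q2 (the first symbol was 1 (trap state)), after reading 1 we have: the first symbol was 1 (trap state) → q2
A string is accepted iff it ends in {q1}, i.e. the first symbol was 0.
Language: All binary strings starting with 0

Final answer: All binary strings starting with 0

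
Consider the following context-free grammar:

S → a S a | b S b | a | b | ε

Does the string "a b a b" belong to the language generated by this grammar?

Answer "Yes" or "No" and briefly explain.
Every production places the same symbol at both ends (or yields a single symbol / ε), so every derived string is a palindrome. a b a b reversed is b a b a ≠ a b a b, so it is not a palindrome and cannot be derived (already the first step fails: the string starts with a but ends with b, so neither S → a S a nor S → b S b fits).

Final answer: No - no valid derivation exists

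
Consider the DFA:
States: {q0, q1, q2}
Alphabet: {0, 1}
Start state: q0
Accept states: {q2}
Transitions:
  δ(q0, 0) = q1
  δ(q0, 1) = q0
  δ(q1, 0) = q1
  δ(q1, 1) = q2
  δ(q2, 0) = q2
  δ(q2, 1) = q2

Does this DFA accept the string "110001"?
Processing string "110001":
  q0 --1--> q0
  q0 --1--> q0
  q0 --0--> q1
  q1 --0--> q1
  q1 --0--> q1
  q1 --1--> q2
Final state: q2
Accept states: {q2}
q2 is an accept state, so the string is accepted.

Final answer: Yes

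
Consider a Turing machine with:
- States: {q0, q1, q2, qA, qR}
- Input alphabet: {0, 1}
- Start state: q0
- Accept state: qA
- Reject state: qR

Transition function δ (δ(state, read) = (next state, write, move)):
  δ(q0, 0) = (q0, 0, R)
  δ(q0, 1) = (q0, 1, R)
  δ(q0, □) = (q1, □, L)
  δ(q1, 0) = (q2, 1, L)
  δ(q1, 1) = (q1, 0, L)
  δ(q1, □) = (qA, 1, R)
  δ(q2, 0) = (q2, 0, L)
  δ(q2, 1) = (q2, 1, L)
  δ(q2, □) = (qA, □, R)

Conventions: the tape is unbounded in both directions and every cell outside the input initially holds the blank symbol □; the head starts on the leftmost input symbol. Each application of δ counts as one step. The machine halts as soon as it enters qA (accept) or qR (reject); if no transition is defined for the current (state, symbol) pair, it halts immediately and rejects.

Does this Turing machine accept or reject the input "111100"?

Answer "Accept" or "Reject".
Step 0: [q0]111100 (head at position 0)
Step 1: δ(q0, 1) = (q0, 1, R)  ⊢  1[q0]11100 (head at position 1)
Step 2: δ(q0, 1) = (q0, 1, R)  ⊢  11[q0]1100 (head at position 2)
Step 3: δ(q0, 1) = (q0, 1, R)  ⊢  111[q0]100 (head at position 3)
Step 4: δ(q0, 1) = (q0, 1, R)  ⊢  1111[q0]00 (head at position 4)
Step 5: δ(q0, 0) = (q0, 0, R)  ⊢  11110[q0]0 (head at position 5)
Step 6: δ(q0, 0) = (q0, 0, R)  ⊢  111100[q0]□ (head at position 6)
Step 7: δ(q0, □) = (q1, □, L)  ⊢  11110[q1]0□ (head at position 5)
Step 8: δ(q1, 0) = (q2, 1, L)  ⊢  1111[q2]01□ (head at position 4)
Step 9: δ(q2, 0) = (q2, 0, L)  ⊢  111[q2]101□ (head at position 3)
Step 10: δ(q2, 1) = (q2, 1, L)  ⊢  11[q2]1101□ (head at position 2)
Step 11: δ(q2, 1) = (q2, 1, L)  ⊢  1[q2]11101□ (head at position 1)
Step 12: δ(q2, 1) = (q2, 1, L)  ⊢  [q2]111101□ (head at position 0)
Step 13: δ(q2, 1) = (q2, 1, L)  ⊢  [q2]□111101□ (head at position -1)
Step 14: δ(q2, □) = (qA, □, R)  ⊢  □[qA]111101□ (head at position 0)
The machine is in qA, so it halts and accepts.

Final answer: Accept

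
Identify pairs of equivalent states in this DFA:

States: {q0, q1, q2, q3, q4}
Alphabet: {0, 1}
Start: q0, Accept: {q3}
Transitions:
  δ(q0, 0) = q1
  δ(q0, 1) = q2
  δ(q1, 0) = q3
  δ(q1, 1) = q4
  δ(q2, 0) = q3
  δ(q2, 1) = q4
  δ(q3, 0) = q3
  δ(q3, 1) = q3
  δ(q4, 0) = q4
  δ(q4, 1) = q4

Using the table-filling algorithm:
Round 0 – mark pairs where exactly one state is accepting: (q0,q3), (q1,q3), (q2,q3), (q3,q4)
Round 1 – newly marked: (q0,q1) [on 0: q1 vs q3, already marked]; (q0,q2) [on 0: q1 vs q3, already marked]; (q1,q4) [on 0: q3 vs q4, already marked]; (q2,q4) [on 0: q3 vs q4, already marked]
Round 2 – newly marked: (q0,q4) [on 0: q1 vs q4, already marked]
No further pairs can be marked.
(q1, q2) unmarked: δ(q1,0)=q3, δ(q2,0)=q3; δ(q1,1)=q4, δ(q2,1)=q4 → equivalent
Equivalent pairs: (q1, q2)

Final answer: Equivalent pairs: (q1, q2)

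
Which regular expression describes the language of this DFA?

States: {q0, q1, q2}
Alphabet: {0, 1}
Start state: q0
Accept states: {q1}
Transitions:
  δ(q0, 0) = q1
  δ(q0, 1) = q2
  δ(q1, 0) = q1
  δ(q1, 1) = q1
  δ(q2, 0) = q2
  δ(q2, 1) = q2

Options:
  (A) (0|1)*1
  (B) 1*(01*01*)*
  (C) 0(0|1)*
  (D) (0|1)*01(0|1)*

Testing sample strings against the DFA:
  '00011' -> accepted
  '10111' -> rejected
  '10' -> rejected
  '010' -> accepted
Checking each option for a counterexample:
  (A) (0|1)*1: '0' is accepted by the DFA but does not match the regex → eliminated
  (B) 1*(01*01*)*: ε is rejected by the DFA but matches the regex → eliminated
  (C) 0(0|1)*: agrees with the DFA on all strings of length ≤ 4
  (D) (0|1)*01(0|1)*: '0' is accepted by the DFA but does not match the regex → eliminated
Only (C) 0(0|1)* is consistent with the DFA.

Final answer: (C) 0(0|1)*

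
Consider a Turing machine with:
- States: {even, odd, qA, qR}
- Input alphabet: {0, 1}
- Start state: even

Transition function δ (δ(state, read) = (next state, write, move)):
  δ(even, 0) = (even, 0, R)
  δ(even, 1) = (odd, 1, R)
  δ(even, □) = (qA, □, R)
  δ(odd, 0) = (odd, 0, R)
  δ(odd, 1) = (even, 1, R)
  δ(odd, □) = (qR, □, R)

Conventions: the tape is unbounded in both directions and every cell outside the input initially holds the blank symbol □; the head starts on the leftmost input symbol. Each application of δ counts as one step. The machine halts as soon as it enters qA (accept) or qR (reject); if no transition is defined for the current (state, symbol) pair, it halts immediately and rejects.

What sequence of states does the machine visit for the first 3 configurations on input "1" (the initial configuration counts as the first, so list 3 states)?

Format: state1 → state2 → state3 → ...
Step 0: [even]1 (head at position 0)
Step 1: δ(even, 1) = (odd, 1, R)  ⊢  1[odd]□ (head at position 1)
Step 2: δ(odd, □) = (qR, □, R)  ⊢  1□[qR]□ (head at position 2)
Reading off the states of these 3 configurations: even → odd → qR

Final answer: even → odd → qR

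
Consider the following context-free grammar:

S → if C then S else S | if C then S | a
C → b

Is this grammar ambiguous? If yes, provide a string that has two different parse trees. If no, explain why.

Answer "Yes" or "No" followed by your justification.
The 'dangling else' can attach to either if. Two leftmost derivations of  if b then if b then a else a:
  (1) S ⇒ if C then S else S ⇒ if b then S else S ⇒ if b then if C then S else S ⇒ if b then if b then S else S ⇒ if b then if b then a else S ⇒ if b then if b then a else a   (else belongs to the outer if)
  (2) S ⇒ if C then S ⇒ if b then S ⇒ if b then if C then S else S ⇒ if b then if b then S else S ⇒ if b then if b then a else S ⇒ if b then if b then a else a   (else belongs to the inner if)
Two distinct parse trees for the same string, so the grammar is ambiguous.

Final answer: Yes - the string 'if b then if b then a else a' has two distinct leftmost derivations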